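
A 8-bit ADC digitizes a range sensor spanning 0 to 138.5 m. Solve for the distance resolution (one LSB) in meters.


res = range / 2^n = 138.5/2^8 = 138.5/256 = 0.5410

0.5410 m


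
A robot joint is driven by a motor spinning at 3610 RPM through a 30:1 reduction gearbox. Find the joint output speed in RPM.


omega_joint = omega_motor / N = 3610 / 30 = 120.3333

120.3333 RPM


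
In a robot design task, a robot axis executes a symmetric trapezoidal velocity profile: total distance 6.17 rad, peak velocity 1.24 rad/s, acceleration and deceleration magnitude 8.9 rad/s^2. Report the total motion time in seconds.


t_acc = v/a = 1.24/8.9 = 0.139326 s
d_acc = v^2/(2a) = 0.086382 rad (each ramp)
d_cruise = 6.17 - 2*0.086382 = 5.997236 rad
t_cruise = 5.997236/1.24 = 4.836481 s
t_total = 2*0.139326 + 4.836481 = 5.1151

5.1151 s


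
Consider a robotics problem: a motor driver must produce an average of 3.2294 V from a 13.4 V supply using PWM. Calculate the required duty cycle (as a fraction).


D = V_avg/V_supply = 3.2294/13.4 = 0.2410

0.2410


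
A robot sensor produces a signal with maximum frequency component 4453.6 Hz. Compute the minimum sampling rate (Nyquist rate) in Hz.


f_s,min = 2*f_max = 2*4453.6 = 8907.2000

8907.2000 Hz


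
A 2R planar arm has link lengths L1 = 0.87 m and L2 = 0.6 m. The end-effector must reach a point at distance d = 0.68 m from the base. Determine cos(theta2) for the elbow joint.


cos(th2) = (d^2 - L1^2 - L2^2)/(2*L1*L2) = (0.68^2 - 0.87^2 - 0.6^2)/(2*0.87*0.6) = -0.6269

-0.6269


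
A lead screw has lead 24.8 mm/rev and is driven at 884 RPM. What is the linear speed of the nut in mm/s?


v = lead * (RPM/60) = 24.8*884/60 = 365.3867

365.3867 mm/s


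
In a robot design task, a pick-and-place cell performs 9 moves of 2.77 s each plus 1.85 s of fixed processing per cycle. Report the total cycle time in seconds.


T = 9*2.77 + 1.85 = 26.7800

26.7800 s


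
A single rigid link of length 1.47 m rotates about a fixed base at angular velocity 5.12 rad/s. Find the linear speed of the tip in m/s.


v = L*omega = 1.47 * 5.12 = 7.5264

7.5264 m/s


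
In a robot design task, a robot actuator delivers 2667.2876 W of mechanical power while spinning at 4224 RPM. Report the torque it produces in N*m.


omega = 4224 * 2*pi/60 = 442.336246 rad/s
tau = P / omega = 2667.2876 / 442.336246 = 6.0300

6.0300 N*m


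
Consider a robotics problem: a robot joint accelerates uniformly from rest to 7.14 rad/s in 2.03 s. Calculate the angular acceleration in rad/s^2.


alpha = delta_omega / t = 7.14 / 2.03 = 3.5172

3.5172 rad/s^2


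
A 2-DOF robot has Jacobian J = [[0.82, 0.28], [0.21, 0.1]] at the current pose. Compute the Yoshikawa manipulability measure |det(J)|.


det(J) = 0.82*0.1 - (0.28)*(0.21) = 0.0232
|det(J)| = 0.0232

0.0232


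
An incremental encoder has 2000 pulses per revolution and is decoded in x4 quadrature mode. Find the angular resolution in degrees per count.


resolution = 360 / (PPR * 4) = 360 / 8000 = 0.0450

0.0450 degrees


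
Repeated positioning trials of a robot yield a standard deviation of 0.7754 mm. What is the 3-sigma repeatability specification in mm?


repeatability = 3*sigma = 3*0.7754 = 2.3262

2.3262 mm


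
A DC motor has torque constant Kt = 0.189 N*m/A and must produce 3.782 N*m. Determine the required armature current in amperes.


I = tau / Kt = 3.782/0.189 = 20.0106

20.0106 A


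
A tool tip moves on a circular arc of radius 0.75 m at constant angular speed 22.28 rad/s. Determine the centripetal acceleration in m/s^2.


a_c = omega^2 * r = 22.28^2 * 0.75 = 372.2988

372.2988 m/s^2


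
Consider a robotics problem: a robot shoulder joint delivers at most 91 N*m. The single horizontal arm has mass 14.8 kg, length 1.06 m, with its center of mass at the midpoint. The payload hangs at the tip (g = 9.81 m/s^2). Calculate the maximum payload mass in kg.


tau_arm = m_arm*g*(L/2) = 14.8*9.81*1.06/2 = 76.9496 N*m
tau_payload = tau_max - tau_arm = 91 - 76.9496 = 14.0504
m_payload = tau_payload / (g*L) = 14.0504 / (9.81*1.06) = 1.3512

1.3512 kg


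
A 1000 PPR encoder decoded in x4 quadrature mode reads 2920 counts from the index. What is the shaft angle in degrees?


angle = counts * 360 / (PPR*4) = 2920 * 360 / 4000 = 262.8000

262.8000 degrees


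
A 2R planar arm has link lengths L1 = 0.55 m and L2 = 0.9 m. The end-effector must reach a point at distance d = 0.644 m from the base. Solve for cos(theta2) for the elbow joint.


cos(th2) = (d^2 - L1^2 - L2^2)/(2*L1*L2) = (0.644^2 - 0.55^2 - 0.9^2)/(2*0.55*0.9) = -0.7048

-0.7048


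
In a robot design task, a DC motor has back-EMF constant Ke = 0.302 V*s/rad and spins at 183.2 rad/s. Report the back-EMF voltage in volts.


V_emf = Ke * omega = 0.302*183.2 = 55.3264

55.3264 V


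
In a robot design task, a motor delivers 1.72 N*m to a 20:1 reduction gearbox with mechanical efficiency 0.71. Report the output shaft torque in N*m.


tau_out = tau_in * N * eta = 1.72 * 20 * 0.71 = 24.4240

24.4240 N*m


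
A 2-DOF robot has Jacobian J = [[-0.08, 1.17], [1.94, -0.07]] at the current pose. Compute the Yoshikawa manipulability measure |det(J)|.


det(J) = -0.08*-0.07 - (1.17)*(1.94) = -2.2642
|det(J)| = 2.2642

2.2642


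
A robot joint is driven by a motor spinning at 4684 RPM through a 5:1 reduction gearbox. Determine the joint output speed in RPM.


omega_joint = omega_motor / N = 4684 / 5 = 936.8000

936.8000 RPM


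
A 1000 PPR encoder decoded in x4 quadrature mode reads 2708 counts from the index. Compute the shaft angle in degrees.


angle = counts * 360 / (PPR*4) = 2708 * 360 / 4000 = 243.7200

243.7200 degrees


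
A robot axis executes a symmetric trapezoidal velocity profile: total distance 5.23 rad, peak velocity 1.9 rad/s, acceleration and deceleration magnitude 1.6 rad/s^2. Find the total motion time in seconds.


t_acc = v/a = 1.9/1.6 = 1.187500 s
d_acc = v^2/(2a) = 1.128125 rad (each ramp)
d_cruise = 5.23 - 2*1.128125 = 2.973750 rad
t_cruise = 2.973750/1.9 = 1.565132 s
t_total = 2*1.187500 + 1.565132 = 3.9401

3.9401 s


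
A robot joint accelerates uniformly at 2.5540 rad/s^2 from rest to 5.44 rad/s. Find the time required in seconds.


t = delta_omega / alpha = 5.44 / 2.5540 = 2.1300

2.1300 s


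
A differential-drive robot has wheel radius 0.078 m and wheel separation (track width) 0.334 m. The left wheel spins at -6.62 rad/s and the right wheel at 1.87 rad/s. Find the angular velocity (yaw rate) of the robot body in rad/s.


omega = r*(wR - wL)/L = 0.078*(1.87 - (-6.62))/0.334 = 1.9827

1.9827 rad/s


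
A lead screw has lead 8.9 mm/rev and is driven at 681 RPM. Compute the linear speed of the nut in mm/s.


v = lead * (RPM/60) = 8.9*681/60 = 101.0150

101.0150 mm/s


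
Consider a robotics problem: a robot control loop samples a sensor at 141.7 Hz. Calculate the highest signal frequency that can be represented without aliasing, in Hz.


f_max = f_s/2 = 141.7/2 = 70.8500

70.8500 Hz


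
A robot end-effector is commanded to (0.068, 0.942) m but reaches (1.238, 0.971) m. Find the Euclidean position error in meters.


dx = 1.238 - (0.068) = 1.1700, dy = 0.971 - (0.942) = 0.0290
err = sqrt(1.368900 + 0.000841) = 1.1704

1.1704 m


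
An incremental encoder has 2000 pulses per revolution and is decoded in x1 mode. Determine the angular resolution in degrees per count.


resolution = 360 / (PPR * 1) = 360 / 2000 = 0.1800

0.1800 degrees


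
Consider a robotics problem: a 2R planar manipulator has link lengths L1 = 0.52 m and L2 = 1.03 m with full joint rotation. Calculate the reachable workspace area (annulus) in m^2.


r_max = L1 + L2 = 1.5500, r_min = |L1 - L2| = 0.5100
A = pi*(r_max^2 - r_min^2) = pi*(2.4025 - 0.2601) = 6.7305

6.7305 m^2


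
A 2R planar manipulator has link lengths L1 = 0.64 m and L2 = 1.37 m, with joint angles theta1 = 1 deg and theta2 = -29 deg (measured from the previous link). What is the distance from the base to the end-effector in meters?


x = L1*cos(th1) + L2*cos(th1+th2) = 1.849541
y = L1*sin(th1) + L2*sin(th1+th2) = -0.632007
d = sqrt(x^2 + y^2) = sqrt(3.420802 + 0.399433) = 1.9545

1.9545 m


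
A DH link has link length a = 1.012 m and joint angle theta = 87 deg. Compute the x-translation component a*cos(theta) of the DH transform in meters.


a*cos(theta) = 1.012*cos(87 deg) = 0.0530

0.0530 m


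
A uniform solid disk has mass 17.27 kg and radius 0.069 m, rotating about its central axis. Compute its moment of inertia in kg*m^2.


I = (1/2)*m*R^2 = 0.5*17.27*0.069^2 = 0.0411

0.0411 kg*m^2


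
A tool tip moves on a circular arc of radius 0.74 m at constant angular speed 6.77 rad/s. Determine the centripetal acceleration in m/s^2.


a_c = omega^2 * r = 6.77^2 * 0.74 = 33.9163

33.9163 m/s^2


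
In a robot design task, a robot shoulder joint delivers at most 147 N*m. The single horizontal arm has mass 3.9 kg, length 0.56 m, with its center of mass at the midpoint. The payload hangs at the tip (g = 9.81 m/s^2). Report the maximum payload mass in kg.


tau_arm = m_arm*g*(L/2) = 3.9*9.81*0.56/2 = 10.7125 N*m
tau_payload = tau_max - tau_arm = 147 - 10.7125 = 136.2875
m_payload = tau_payload / (g*L) = 136.2875 / (9.81*0.56) = 24.8084

24.8084 kg


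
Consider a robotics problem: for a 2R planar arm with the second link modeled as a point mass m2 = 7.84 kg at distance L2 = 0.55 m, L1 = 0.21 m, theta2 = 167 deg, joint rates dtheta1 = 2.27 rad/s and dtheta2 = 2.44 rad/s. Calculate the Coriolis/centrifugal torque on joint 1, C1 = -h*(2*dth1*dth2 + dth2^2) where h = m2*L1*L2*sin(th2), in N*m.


h = m2*L1*L2*sin(th2) = 7.84*0.21*0.55*sin(167 deg) = 0.203698
C1 = -h*(2*2.27*2.44 + 2.44^2) = -0.203698*17.0312 = -3.4692

-3.4692 N*m


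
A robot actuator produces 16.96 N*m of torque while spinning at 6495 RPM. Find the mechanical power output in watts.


omega = 6495 * 2*pi/60 = 680.154810 rad/s
P = tau * omega = 16.96 * 680.154810 = 11535.4256

11535.4256 W


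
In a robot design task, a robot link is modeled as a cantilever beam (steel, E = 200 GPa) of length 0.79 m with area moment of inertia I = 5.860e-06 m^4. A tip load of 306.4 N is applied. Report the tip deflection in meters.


delta = F*L^3/(3*E*I) = 306.4*0.79^3/(3*2.000e+11*5.860e-06)
      = 151.0671496/3516000 = 4.2966e-05

4.2966e-05 m


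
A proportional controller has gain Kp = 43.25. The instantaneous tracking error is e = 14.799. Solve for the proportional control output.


u_P = Kp * e = 43.25 * 14.799 = 640.0567

640.0567


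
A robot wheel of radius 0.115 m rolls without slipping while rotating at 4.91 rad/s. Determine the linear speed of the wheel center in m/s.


v = omega * r = 4.91 * 0.115 = 0.5647

0.5647 m/s


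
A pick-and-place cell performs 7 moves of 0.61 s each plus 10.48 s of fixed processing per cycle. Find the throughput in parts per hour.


T_cycle = 7*0.61 + 10.48 = 14.7500 s
rate = 3600/T = 244.0678

244.0678 parts/hour


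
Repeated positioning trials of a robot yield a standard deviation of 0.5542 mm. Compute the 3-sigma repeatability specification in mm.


repeatability = 3*sigma = 3*0.5542 = 1.6626

1.6626 mm


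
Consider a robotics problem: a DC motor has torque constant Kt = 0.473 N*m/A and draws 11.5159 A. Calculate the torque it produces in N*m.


tau = Kt * I = 0.473*11.5159 = 5.4470

5.4470 N*m


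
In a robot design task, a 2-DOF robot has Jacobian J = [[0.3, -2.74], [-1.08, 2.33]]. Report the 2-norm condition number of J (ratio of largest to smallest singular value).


JJ^T eigenvalues: trace(JJ^T) = 14.1929, det(JJ^T) = det(J)^2 = 5.10850404
s_max^2 = (14.1929 + sqrt(181.00439425))/2 = 13.82334368
s_min^2 = (14.1929 - sqrt(181.00439425))/2 = 0.36955632
kappa = s_max/s_min = sqrt(13.82334368/0.36955632) = 6.1160

6.1160


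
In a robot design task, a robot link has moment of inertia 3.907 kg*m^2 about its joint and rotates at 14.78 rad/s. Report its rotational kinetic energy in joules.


KE = (1/2)*I*omega^2 = 0.5*3.907*14.78^2 = 426.7389

426.7389 J


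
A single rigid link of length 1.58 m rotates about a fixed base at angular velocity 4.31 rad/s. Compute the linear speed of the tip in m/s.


v = L*omega = 1.58 * 4.31 = 6.8098

6.8098 m/s


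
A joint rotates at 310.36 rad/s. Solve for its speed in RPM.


RPM = 310.36 * 60/(2*pi) = 2963.7197

2963.7197 RPM


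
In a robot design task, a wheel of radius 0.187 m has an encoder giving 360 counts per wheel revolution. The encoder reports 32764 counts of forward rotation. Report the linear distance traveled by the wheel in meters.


revs = 32764/360 = 91.011111
d = revs * 2*pi*r = 91.011111 * 2*pi*0.187 = 106.9340

106.9340 m


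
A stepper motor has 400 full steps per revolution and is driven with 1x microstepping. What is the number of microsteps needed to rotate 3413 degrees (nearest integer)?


step_size = 360/(400*1) = 360/400 = 0.900000 deg
n = 3413/(360/400) = 3413*400/360 = 3792.2222 -> 3792

3792 steps


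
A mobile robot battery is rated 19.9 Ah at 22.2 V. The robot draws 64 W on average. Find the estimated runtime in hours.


E = 19.9*22.2 = 441.7800 Wh
t = E/P = 441.7800/64 = 6.9028

6.9028 hours


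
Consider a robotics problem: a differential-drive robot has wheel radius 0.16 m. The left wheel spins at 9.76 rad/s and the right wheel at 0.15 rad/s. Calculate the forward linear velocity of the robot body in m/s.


v = r*(wR + wL)/2 = 0.16*(0.15 + 9.76)/2 = 0.7928

0.7928 m/s


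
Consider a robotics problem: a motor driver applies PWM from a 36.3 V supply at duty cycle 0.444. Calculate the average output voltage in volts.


V_avg = V_supply * D = 36.3*0.444 = 16.1172

16.1172 V


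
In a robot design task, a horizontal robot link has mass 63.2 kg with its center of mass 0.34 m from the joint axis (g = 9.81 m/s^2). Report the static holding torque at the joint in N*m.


tau = m*g*L = 63.2 * 9.81 * 0.34 = 210.7973

210.7973 N*m


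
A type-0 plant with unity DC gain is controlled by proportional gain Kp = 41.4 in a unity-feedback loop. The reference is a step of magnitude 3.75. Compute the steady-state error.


e_ss = R/(1 + Kp) = 3.75/(1 + 41.4) = 3.75/42.4000 = 0.0884

0.0884


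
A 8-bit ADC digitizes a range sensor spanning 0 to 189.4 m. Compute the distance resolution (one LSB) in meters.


res = range / 2^n = 189.4/2^8 = 189.4/256 = 0.7398

0.7398 m


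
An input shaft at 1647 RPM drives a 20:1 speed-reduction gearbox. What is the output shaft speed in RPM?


omega_out = omega_in / N = 1647 / 20 = 82.3500

82.3500 RPM


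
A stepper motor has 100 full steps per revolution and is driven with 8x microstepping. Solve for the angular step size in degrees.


step = 360/(100*8) = 360/800 = 0.4500

0.4500 degrees


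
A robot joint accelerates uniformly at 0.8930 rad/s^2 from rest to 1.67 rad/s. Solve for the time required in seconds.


t = delta_omega / alpha = 1.67 / 0.8930 = 1.8701

1.8701 s


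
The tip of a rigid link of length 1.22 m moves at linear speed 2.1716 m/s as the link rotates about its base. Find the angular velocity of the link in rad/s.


omega = v / L = 2.1716 / 1.22 = 1.7800

1.7800 rad/s


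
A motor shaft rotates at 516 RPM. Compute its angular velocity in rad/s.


omega = 516 * 2*pi/60 = 54.0354

54.0354 rad/s


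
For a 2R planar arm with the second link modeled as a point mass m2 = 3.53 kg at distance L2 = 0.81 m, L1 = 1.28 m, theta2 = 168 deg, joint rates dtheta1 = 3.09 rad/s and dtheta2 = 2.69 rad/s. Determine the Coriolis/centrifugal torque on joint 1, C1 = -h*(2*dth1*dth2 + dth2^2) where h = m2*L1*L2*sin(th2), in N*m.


h = m2*L1*L2*sin(th2) = 3.53*1.28*0.81*sin(168 deg) = 0.760937
C1 = -h*(2*3.09*2.69 + 2.69^2) = -0.760937*23.8603 = -18.1562

-18.1562 N*m


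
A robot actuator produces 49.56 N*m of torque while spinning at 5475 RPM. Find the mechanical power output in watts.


omega = 5475 * 2*pi/60 = 573.340659 rad/s
P = tau * omega = 49.56 * 573.340659 = 28414.7631

28414.7631 W


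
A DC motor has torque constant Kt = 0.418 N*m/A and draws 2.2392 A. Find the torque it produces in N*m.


tau = Kt * I = 0.418*2.2392 = 0.9360

0.9360 N*m


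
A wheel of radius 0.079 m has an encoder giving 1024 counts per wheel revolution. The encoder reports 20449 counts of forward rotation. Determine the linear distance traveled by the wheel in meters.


revs = 20449/1024 = 19.969727
d = revs * 2*pi*r = 19.969727 * 2*pi*0.079 = 9.9124

9.9124 m


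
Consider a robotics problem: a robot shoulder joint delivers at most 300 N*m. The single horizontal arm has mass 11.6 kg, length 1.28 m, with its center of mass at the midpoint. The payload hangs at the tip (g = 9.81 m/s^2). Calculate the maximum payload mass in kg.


tau_arm = m_arm*g*(L/2) = 11.6*9.81*1.28/2 = 72.8294 N*m
tau_payload = tau_max - tau_arm = 300 - 72.8294 = 227.1706
m_payload = tau_payload / (g*L) = 227.1706 / (9.81*1.28) = 18.0914

18.0914 kg


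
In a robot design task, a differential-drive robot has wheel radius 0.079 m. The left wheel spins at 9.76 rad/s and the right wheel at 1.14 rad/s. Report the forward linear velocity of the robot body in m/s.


v = r*(wR + wL)/2 = 0.079*(1.14 + 9.76)/2 = 0.4306

0.4306 m/s


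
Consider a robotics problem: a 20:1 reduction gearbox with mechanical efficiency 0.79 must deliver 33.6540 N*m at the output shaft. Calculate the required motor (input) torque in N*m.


tau_in = tau_out / (N * eta) = 33.6540 / (20 * 0.79) = 2.1300

2.1300 N*m


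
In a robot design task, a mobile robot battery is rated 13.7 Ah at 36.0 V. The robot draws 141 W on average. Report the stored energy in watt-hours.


E = capacity * V = 13.7*36.0 = 493.2000

493.2000 Wh


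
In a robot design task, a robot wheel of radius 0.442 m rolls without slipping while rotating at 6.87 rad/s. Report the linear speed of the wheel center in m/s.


v = omega * r = 6.87 * 0.442 = 3.0365

3.0365 m/s


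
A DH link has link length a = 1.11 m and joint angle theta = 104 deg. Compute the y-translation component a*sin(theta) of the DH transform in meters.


a*sin(theta) = 1.11*sin(104 deg) = 1.0770

1.0770 m


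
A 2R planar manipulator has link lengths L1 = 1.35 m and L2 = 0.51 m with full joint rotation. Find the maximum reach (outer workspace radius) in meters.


r_max = L1 + L2 = 1.35 + 0.51 = 1.8600

1.8600 m


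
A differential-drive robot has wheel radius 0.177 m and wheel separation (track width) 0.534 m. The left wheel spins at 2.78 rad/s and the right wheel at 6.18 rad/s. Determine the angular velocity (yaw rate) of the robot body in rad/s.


omega = r*(wR - wL)/L = 0.177*(6.18 - (2.78))/0.534 = 1.1270

1.1270 rad/s


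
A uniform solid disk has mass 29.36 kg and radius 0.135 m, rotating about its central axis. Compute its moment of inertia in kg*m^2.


I = (1/2)*m*R^2 = 0.5*29.36*0.135^2 = 0.2675

0.2675 kg*m^2


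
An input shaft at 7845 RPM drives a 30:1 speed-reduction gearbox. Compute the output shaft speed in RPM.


omega_out = omega_in / N = 7845 / 30 = 261.5000

261.5000 RPM


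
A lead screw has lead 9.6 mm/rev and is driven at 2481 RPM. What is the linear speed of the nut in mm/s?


v = lead * (RPM/60) = 9.6*2481/60 = 396.9600

396.9600 mm/s


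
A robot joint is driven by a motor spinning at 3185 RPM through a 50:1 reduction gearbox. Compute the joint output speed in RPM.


omega_joint = omega_motor / N = 3185 / 50 = 63.7000

63.7000 RPM


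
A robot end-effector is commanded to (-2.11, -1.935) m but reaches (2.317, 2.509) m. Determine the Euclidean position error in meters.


dx = 2.317 - (-2.11) = 4.4270, dy = 2.509 - (-1.935) = 4.4440
err = sqrt(19.598329 + 19.749136) = 6.2728

6.2728 m


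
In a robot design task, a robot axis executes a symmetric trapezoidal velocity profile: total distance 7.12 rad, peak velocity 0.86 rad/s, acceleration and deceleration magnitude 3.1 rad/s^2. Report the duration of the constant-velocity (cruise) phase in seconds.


t_acc = v/a = 0.277419 s, d_acc = v^2/(2a) = 0.119290 rad each
d_cruise = 7.12 - 2*0.119290 = 6.881420 rad
t_cruise = d_cruise/v = 6.881420/0.86 = 8.0017

8.0017 s


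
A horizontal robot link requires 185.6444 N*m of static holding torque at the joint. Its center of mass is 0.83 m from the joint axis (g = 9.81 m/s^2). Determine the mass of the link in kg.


m = tau / (g*L) = 185.6444 / (9.81 * 0.83) = 22.8000

22.8000 kg


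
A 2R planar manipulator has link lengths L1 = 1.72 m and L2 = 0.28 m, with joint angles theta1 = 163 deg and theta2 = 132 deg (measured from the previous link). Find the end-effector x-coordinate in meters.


x = L1*cos(th1) + L2*cos(th1+th2) = 1.72*cos(163 deg) + 0.28*cos(295 deg) = -1.5265

-1.5265 m


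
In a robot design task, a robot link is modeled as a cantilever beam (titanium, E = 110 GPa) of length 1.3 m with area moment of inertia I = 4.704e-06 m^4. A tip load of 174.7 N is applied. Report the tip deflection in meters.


delta = F*L^3/(3*E*I) = 174.7*1.3^3/(3*1.100e+11*4.704e-06)
      = 383.8159/1552320 = 2.4725e-04

2.4725e-04 m


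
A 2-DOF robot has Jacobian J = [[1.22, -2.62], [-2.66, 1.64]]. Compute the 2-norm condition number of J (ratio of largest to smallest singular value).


JJ^T eigenvalues: trace(JJ^T) = 18.1180, det(JJ^T) = det(J)^2 = 24.68499856
s_max^2 = (18.1180 + sqrt(229.52192976))/2 = 16.63399059
s_min^2 = (18.1180 - sqrt(229.52192976))/2 = 1.48400941
kappa = s_max/s_min = sqrt(16.63399059/1.48400941) = 3.3480

3.3480


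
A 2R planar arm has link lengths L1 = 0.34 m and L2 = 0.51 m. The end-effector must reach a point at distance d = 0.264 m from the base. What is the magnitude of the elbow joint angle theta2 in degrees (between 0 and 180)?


cos(th2) = (d^2 - L1^2 - L2^2)/(2*L1*L2) = (0.264^2 - 0.34^2 - 0.51^2)/(2*0.34*0.51) = -0.88236448
th2 = acos(-0.88236448) = 151.9289 deg

151.9289 degrees


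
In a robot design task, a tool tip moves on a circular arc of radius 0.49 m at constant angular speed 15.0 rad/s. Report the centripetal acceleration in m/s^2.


a_c = omega^2 * r = 15.0^2 * 0.49 = 110.2500

110.2500 m/s^2


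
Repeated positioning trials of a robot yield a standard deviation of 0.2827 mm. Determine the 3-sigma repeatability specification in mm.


repeatability = 3*sigma = 3*0.2827 = 0.8481

0.8481 mm


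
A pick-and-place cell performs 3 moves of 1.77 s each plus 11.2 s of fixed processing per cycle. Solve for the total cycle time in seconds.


T = 3*1.77 + 11.2 = 16.5100

16.5100 s


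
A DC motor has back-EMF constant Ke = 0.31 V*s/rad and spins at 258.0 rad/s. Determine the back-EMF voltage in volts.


V_emf = Ke * omega = 0.31*258.0 = 79.9800

79.9800 V


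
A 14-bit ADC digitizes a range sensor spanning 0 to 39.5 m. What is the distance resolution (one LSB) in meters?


res = range / 2^n = 39.5/2^14 = 39.5/16384 = 0.0024

0.0024 m


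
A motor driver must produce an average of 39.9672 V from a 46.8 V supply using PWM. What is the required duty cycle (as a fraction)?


D = V_avg/V_supply = 39.9672/46.8 = 0.8540

0.8540


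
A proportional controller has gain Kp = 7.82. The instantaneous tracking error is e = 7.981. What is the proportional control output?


u_P = Kp * e = 7.82 * 7.981 = 62.4114

62.4114


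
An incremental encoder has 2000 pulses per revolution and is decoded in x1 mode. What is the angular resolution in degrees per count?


resolution = 360 / (PPR * 1) = 360 / 2000 = 0.1800

0.1800 degrees


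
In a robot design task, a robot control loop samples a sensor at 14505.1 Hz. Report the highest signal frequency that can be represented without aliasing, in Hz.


f_max = f_s/2 = 14505.1/2 = 7252.5500

7252.5500 Hz


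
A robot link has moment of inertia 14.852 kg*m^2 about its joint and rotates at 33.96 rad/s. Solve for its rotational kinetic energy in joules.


KE = (1/2)*I*omega^2 = 0.5*14.852*33.96^2 = 8564.2692

8564.2692 J


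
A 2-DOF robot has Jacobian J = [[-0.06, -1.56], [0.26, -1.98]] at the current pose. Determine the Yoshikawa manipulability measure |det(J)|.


det(J) = -0.06*-1.98 - (-1.56)*(0.26) = 0.5244
|det(J)| = 0.5244

0.5244


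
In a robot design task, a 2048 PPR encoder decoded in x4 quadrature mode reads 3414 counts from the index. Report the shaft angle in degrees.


angle = counts * 360 / (PPR*4) = 3414 * 360 / 8192 = 150.0293

150.0293 degrees


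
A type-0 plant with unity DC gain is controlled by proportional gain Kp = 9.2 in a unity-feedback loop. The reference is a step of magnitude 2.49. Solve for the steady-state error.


e_ss = R/(1 + Kp) = 2.49/(1 + 9.2) = 2.49/10.2000 = 0.2441

0.2441


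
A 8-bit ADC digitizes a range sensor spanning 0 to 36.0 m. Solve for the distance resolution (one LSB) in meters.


res = range / 2^n = 36.0/2^8 = 36.0/256 = 0.1406

0.1406 m


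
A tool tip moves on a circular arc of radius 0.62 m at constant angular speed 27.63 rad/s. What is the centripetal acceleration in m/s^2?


a_c = omega^2 * r = 27.63^2 * 0.62 = 473.3185

473.3185 m/s^2


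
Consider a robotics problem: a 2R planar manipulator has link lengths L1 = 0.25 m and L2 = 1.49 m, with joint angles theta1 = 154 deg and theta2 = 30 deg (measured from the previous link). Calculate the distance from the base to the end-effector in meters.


x = L1*cos(th1) + L2*cos(th1+th2) = -1.711069
y = L1*sin(th1) + L2*sin(th1+th2) = 0.005656
d = sqrt(x^2 + y^2) = sqrt(2.927757 + 3.199034e-05) = 1.7111

1.7111 m


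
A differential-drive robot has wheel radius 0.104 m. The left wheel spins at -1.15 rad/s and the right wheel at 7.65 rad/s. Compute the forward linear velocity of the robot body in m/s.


v = r*(wR + wL)/2 = 0.104*(7.65 + -1.15)/2 = 0.3380

0.3380 m/s


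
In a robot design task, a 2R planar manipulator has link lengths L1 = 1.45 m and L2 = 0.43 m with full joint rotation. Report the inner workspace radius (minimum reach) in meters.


r_min = |L1 - L2| = |1.45 - 0.43| = 1.0200

1.0200 m


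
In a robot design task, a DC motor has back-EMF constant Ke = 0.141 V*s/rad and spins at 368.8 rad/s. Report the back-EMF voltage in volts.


V_emf = Ke * omega = 0.141*368.8 = 52.0008

52.0008 V


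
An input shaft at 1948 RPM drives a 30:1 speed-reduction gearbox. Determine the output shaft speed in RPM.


omega_out = omega_in / N = 1948 / 30 = 64.9333

64.9333 RPM


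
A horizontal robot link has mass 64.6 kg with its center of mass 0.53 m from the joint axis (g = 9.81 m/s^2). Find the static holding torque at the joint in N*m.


tau = m*g*L = 64.6 * 9.81 * 0.53 = 335.8748

335.8748 N*m


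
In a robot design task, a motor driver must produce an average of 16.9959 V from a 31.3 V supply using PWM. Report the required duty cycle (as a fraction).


D = V_avg/V_supply = 16.9959/31.3 = 0.5430

0.5430


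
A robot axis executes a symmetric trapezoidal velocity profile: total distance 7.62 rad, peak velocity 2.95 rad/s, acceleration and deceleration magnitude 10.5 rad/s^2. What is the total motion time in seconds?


t_acc = v/a = 2.95/10.5 = 0.280952 s
d_acc = v^2/(2a) = 0.414405 rad (each ramp)
d_cruise = 7.62 - 2*0.414405 = 6.791190 rad
t_cruise = 6.791190/2.95 = 2.302098 s
t_total = 2*0.280952 + 2.302098 = 2.8640

2.8640 s


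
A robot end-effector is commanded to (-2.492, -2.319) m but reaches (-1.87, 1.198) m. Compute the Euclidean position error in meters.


dx = -1.87 - (-2.492) = 0.6220, dy = 1.198 - (-2.319) = 3.5170
err = sqrt(0.386884 + 12.369289) = 3.5716

3.5716 m


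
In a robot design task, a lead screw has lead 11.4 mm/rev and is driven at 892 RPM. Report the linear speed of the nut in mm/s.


v = lead * (RPM/60) = 11.4*892/60 = 169.4800

169.4800 mm/s


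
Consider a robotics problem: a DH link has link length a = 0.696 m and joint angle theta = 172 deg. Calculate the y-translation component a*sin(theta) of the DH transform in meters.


a*sin(theta) = 0.696*sin(172 deg) = 0.0969

0.0969 m


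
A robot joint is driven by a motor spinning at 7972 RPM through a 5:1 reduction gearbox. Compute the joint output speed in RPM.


omega_joint = omega_motor / N = 7972 / 5 = 1594.4000

1594.4000 RPM


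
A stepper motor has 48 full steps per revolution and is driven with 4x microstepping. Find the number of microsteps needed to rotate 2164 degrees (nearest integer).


step_size = 360/(48*4) = 360/192 = 1.875000 deg
n = 2164/(360/192) = 2164*192/360 = 1154.1333 -> 1154

1154 steps


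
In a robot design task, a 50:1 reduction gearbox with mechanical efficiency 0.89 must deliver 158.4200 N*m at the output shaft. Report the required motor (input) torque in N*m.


tau_in = tau_out / (N * eta) = 158.4200 / (50 * 0.89) = 3.5600

3.5600 N*m


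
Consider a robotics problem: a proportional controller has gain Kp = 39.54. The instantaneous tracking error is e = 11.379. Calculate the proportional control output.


u_P = Kp * e = 39.54 * 11.379 = 449.9257

449.9257


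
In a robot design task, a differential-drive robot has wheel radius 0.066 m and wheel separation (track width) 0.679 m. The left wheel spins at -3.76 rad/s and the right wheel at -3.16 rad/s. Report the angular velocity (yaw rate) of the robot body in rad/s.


omega = r*(wR - wL)/L = 0.066*(-3.16 - (-3.76))/0.679 = 0.0583

0.0583 rad/s


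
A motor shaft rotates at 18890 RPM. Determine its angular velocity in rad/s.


omega = 18890 * 2*pi/60 = 1978.1562

1978.1562 rad/s


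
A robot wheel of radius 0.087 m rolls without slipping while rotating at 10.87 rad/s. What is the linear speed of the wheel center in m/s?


v = omega * r = 10.87 * 0.087 = 0.9457

0.9457 m/s


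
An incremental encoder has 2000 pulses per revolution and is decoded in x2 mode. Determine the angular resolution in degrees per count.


resolution = 360 / (PPR * 2) = 360 / 4000 = 0.0900

0.0900 degrees


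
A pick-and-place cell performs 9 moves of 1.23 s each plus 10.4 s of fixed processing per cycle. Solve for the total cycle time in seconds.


T = 9*1.23 + 10.4 = 21.4700

21.4700 s


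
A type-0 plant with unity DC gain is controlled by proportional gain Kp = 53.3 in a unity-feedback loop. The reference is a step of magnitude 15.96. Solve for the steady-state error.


e_ss = R/(1 + Kp) = 15.96/(1 + 53.3) = 15.96/54.3000 = 0.2939

0.2939


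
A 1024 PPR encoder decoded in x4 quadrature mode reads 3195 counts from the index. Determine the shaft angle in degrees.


angle = counts * 360 / (PPR*4) = 3195 * 360 / 4096 = 280.8105

280.8105 degrees


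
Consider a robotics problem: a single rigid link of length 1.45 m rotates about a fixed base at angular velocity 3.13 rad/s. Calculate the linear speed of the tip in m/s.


v = L*omega = 1.45 * 3.13 = 4.5385

4.5385 m/s


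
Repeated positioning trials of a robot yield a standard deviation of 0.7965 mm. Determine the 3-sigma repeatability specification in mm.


repeatability = 3*sigma = 3*0.7965 = 2.3895

2.3895 mm


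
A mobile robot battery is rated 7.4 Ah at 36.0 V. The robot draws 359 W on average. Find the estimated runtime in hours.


E = 7.4*36.0 = 266.4000 Wh
t = E/P = 266.4000/359 = 0.7421

0.7421 hours


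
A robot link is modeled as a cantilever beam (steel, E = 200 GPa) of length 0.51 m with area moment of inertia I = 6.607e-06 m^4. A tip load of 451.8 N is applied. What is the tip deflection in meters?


delta = F*L^3/(3*E*I) = 451.8*0.51^3/(3*2.000e+11*6.607e-06)
      = 59.9317218/3964200 = 1.5118e-05

1.5118e-05 m


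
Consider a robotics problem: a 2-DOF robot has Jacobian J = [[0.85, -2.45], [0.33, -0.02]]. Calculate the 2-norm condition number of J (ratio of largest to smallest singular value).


JJ^T eigenvalues: trace(JJ^T) = 6.8343, det(JJ^T) = det(J)^2 = 0.62647225
s_max^2 = (6.8343 + sqrt(44.20176749))/2 = 6.74137049
s_min^2 = (6.8343 - sqrt(44.20176749))/2 = 0.09292951
kappa = s_max/s_min = sqrt(6.74137049/0.09292951) = 8.5172

8.5172


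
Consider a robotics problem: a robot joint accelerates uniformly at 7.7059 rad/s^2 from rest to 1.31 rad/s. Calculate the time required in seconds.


t = delta_omega / alpha = 1.31 / 7.7059 = 0.1700

0.1700 s


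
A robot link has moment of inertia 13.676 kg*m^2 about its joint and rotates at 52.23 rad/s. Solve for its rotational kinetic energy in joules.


KE = (1/2)*I*omega^2 = 0.5*13.676*52.23^2 = 18653.8787

18653.8787 J


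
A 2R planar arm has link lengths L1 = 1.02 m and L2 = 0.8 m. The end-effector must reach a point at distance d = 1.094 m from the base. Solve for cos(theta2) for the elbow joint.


cos(th2) = (d^2 - L1^2 - L2^2)/(2*L1*L2) = (1.094^2 - 1.02^2 - 0.8^2)/(2*1.02*0.8) = -0.2963

-0.2963


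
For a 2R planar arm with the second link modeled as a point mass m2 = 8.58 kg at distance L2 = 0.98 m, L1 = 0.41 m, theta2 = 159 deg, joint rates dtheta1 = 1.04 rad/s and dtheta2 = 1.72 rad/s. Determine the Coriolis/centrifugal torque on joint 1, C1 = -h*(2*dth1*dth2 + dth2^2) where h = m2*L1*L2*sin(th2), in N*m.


h = m2*L1*L2*sin(th2) = 8.58*0.41*0.98*sin(159 deg) = 1.235453
C1 = -h*(2*1.04*1.72 + 1.72^2) = -1.235453*6.5360 = -8.0749

-8.0749 N*m


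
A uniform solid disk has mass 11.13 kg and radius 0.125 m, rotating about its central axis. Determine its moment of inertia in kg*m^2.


I = (1/2)*m*R^2 = 0.5*11.13*0.125^2 = 0.0870

0.0870 kg*m^2


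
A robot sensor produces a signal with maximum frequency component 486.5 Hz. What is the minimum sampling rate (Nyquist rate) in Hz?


f_s,min = 2*f_max = 2*486.5 = 973.0000

973.0000 Hz


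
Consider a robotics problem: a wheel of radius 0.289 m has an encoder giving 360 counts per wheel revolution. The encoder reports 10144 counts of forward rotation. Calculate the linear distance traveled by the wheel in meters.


revs = 10144/360 = 28.177778
d = revs * 2*pi*r = 28.177778 * 2*pi*0.289 = 51.1664

51.1664 m


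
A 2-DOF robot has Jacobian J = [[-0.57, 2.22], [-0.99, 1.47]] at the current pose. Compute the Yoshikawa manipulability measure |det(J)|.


det(J) = -0.57*1.47 - (2.22)*(-0.99) = 1.3599
|det(J)| = 1.3599

1.3599


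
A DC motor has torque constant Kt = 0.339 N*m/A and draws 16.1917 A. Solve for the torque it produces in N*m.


tau = Kt * I = 0.339*16.1917 = 5.4890

5.4890 N*m


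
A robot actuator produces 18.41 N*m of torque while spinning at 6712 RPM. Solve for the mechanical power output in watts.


omega = 6712 * 2*pi/60 = 702.878996 rad/s
P = tau * omega = 18.41 * 702.878996 = 12940.0023

12940.0023 W


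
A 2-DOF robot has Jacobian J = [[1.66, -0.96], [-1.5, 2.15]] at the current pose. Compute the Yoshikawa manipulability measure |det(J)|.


det(J) = 1.66*2.15 - (-0.96)*(-1.5) = 2.1290
|det(J)| = 2.1290

2.1290


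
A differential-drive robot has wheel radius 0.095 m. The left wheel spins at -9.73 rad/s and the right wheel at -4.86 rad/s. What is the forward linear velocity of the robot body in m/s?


v = r*(wR + wL)/2 = 0.095*(-4.86 + -9.73)/2 = -0.6930

-0.6930 m/s


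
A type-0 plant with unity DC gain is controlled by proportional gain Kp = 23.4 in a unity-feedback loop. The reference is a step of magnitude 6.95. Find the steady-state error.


e_ss = R/(1 + Kp) = 6.95/(1 + 23.4) = 6.95/24.4000 = 0.2848

0.2848


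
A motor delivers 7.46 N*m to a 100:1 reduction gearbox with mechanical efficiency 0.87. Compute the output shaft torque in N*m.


tau_out = tau_in * N * eta = 7.46 * 100 * 0.87 = 649.0200

649.0200 N*m


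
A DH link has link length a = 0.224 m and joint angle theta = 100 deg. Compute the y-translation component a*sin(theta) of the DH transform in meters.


a*sin(theta) = 0.224*sin(100 deg) = 0.2206

0.2206 m


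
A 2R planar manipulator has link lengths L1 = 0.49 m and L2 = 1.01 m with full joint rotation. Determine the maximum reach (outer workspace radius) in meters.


r_max = L1 + L2 = 0.49 + 1.01 = 1.5000

1.5000 m


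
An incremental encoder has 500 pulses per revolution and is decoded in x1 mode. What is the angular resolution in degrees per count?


resolution = 360 / (PPR * 1) = 360 / 500 = 0.7200

0.7200 degrees


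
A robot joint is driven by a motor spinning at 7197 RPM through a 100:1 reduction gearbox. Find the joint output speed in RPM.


omega_joint = omega_motor / N = 7197 / 100 = 71.9700

71.9700 RPM


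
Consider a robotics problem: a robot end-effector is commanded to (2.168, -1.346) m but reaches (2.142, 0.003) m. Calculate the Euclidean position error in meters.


dx = 2.142 - (2.168) = -0.0260, dy = 0.003 - (-1.346) = 1.3490
err = sqrt(0.000676 + 1.819801) = 1.3493

1.3493 m


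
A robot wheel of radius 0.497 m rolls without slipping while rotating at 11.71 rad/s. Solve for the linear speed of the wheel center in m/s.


v = omega * r = 11.71 * 0.497 = 5.8199

5.8199 m/s


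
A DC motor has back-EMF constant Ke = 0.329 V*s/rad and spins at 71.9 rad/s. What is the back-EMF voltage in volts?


V_emf = Ke * omega = 0.329*71.9 = 23.6551

23.6551 V


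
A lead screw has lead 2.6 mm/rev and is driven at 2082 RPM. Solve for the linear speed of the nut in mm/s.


v = lead * (RPM/60) = 2.6*2082/60 = 90.2200

90.2200 mm/s


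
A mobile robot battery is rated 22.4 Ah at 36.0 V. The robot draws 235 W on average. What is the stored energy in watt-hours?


E = capacity * V = 22.4*36.0 = 806.4000

806.4000 Wh


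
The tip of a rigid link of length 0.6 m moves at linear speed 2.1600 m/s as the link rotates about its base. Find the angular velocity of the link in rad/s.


omega = v / L = 2.1600 / 0.6 = 3.6000

3.6000 rad/s


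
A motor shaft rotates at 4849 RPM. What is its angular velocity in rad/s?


omega = 4849 * 2*pi/60 = 507.7861

507.7861 rad/s


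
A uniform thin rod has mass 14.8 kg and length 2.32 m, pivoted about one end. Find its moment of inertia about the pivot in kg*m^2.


I = (1/3)*m*L^2 = (1/3)*14.8*2.32^2 = 26.5532

26.5532 kg*m^2


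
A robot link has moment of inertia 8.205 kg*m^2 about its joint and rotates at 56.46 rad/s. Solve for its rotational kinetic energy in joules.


KE = (1/2)*I*omega^2 = 0.5*8.205*56.46^2 = 13077.6689

13077.6689 J


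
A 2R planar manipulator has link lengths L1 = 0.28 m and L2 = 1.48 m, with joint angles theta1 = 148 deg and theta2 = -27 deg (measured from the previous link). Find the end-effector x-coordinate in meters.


x = L1*cos(th1) + L2*cos(th1+th2) = 0.28*cos(148 deg) + 1.48*cos(121 deg) = -0.9997

-0.9997 m


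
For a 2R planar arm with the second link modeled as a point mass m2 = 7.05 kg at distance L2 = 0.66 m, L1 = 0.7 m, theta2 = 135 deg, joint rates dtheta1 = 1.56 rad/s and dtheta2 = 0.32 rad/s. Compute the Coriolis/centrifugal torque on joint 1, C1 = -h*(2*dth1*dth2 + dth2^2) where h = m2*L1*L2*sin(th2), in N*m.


h = m2*L1*L2*sin(th2) = 7.05*0.7*0.66*sin(135 deg) = 2.303117
C1 = -h*(2*1.56*0.32 + 0.32^2) = -2.303117*1.1008 = -2.5353

-2.5353 N*m


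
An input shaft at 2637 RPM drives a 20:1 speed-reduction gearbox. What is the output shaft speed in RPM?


omega_out = omega_in / N = 2637 / 20 = 131.8500

131.8500 RPM


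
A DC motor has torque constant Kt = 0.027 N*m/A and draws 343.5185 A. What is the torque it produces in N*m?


tau = Kt * I = 0.027*343.5185 = 9.2750

9.2750 N*m


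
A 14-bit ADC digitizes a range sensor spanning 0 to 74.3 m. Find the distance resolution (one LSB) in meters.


res = range / 2^n = 74.3/2^14 = 74.3/16384 = 0.0045

0.0045 m


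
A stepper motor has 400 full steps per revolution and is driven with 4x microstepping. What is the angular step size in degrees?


step = 360/(400*4) = 360/1600 = 0.2250

0.2250 degrees
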